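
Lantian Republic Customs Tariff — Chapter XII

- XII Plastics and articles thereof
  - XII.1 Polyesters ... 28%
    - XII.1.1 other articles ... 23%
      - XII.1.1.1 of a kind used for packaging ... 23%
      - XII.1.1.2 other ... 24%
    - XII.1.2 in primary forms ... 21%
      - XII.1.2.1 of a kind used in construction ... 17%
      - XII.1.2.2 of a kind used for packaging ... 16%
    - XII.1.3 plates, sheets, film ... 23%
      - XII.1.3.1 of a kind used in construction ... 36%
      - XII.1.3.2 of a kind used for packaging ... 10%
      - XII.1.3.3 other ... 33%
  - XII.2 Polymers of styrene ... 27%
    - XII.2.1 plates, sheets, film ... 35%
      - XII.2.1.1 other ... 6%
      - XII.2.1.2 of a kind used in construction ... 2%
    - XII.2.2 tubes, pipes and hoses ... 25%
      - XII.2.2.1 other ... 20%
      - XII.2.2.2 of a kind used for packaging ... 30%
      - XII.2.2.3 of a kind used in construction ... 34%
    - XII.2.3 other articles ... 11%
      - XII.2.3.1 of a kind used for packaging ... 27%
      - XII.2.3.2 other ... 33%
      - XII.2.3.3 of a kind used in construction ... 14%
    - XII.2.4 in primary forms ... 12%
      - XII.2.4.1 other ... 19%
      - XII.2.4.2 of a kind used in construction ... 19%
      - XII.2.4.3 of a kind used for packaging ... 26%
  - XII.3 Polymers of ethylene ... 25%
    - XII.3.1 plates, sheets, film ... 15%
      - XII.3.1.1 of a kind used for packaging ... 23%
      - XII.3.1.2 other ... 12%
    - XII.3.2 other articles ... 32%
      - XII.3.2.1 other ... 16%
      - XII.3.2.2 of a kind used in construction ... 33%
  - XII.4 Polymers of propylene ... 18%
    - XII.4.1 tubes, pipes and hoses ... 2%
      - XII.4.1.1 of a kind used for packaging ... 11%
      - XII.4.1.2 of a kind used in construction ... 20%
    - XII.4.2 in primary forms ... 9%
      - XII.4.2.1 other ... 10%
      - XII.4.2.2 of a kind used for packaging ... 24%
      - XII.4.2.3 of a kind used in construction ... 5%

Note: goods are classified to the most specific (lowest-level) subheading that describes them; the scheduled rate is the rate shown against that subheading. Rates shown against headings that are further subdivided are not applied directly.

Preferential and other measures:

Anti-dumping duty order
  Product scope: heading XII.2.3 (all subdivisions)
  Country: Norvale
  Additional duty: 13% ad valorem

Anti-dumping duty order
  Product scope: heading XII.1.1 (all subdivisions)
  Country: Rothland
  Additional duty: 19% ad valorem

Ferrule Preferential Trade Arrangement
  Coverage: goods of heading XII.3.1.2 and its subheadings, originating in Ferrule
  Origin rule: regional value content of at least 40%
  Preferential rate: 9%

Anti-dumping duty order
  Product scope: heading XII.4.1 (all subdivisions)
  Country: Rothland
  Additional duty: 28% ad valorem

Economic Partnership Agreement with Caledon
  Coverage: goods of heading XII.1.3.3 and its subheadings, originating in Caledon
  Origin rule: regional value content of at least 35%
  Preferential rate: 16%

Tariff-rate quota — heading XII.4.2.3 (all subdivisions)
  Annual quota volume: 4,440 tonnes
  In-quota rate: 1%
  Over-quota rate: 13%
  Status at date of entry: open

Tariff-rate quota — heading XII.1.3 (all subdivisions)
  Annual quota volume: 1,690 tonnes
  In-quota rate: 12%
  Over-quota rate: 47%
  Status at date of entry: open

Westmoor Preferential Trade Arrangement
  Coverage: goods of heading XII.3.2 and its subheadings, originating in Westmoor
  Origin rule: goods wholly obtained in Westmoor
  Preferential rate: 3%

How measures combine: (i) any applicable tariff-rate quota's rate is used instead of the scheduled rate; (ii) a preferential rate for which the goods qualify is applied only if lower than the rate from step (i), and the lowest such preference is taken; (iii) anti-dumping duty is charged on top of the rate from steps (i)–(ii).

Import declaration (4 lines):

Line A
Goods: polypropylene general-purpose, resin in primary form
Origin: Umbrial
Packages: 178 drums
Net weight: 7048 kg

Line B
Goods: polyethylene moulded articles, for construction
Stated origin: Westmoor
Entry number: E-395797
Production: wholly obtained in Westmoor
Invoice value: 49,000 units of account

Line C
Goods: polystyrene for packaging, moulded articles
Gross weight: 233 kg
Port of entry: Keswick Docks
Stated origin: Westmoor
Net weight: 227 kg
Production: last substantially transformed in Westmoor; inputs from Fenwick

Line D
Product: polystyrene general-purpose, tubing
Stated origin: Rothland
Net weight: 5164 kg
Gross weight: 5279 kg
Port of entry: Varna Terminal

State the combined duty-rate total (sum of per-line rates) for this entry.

60%

Line A: polypropylene → XII.4; resin in primary form → XII.4.2; general-purpose → XII.4.2.1. Scheduled 10%. No special measure applies. → 10%.
Line B: polyethylene → XII.3; moulded articles → XII.3.2; for construction → XII.3.2.2. Scheduled 33%. Westmoor agreement on XII.3.2: wholly obtained → 3% available; preferential 3%. → 3%.
Line C: polystyrene → XII.2; moulded articles → XII.2.3; for packaging → XII.2.3.1. Scheduled 27%. Westmoor agreement on XII.3.2: XII.2.3.1 not covered. → 27%.
Line D: polystyrene → XII.2; tubing → XII.2.2; general-purpose → XII.2.2.1. Scheduled 20%. No special measure applies. → 20%.
Sum: 10% + 3% + 27% + 20% = 60%.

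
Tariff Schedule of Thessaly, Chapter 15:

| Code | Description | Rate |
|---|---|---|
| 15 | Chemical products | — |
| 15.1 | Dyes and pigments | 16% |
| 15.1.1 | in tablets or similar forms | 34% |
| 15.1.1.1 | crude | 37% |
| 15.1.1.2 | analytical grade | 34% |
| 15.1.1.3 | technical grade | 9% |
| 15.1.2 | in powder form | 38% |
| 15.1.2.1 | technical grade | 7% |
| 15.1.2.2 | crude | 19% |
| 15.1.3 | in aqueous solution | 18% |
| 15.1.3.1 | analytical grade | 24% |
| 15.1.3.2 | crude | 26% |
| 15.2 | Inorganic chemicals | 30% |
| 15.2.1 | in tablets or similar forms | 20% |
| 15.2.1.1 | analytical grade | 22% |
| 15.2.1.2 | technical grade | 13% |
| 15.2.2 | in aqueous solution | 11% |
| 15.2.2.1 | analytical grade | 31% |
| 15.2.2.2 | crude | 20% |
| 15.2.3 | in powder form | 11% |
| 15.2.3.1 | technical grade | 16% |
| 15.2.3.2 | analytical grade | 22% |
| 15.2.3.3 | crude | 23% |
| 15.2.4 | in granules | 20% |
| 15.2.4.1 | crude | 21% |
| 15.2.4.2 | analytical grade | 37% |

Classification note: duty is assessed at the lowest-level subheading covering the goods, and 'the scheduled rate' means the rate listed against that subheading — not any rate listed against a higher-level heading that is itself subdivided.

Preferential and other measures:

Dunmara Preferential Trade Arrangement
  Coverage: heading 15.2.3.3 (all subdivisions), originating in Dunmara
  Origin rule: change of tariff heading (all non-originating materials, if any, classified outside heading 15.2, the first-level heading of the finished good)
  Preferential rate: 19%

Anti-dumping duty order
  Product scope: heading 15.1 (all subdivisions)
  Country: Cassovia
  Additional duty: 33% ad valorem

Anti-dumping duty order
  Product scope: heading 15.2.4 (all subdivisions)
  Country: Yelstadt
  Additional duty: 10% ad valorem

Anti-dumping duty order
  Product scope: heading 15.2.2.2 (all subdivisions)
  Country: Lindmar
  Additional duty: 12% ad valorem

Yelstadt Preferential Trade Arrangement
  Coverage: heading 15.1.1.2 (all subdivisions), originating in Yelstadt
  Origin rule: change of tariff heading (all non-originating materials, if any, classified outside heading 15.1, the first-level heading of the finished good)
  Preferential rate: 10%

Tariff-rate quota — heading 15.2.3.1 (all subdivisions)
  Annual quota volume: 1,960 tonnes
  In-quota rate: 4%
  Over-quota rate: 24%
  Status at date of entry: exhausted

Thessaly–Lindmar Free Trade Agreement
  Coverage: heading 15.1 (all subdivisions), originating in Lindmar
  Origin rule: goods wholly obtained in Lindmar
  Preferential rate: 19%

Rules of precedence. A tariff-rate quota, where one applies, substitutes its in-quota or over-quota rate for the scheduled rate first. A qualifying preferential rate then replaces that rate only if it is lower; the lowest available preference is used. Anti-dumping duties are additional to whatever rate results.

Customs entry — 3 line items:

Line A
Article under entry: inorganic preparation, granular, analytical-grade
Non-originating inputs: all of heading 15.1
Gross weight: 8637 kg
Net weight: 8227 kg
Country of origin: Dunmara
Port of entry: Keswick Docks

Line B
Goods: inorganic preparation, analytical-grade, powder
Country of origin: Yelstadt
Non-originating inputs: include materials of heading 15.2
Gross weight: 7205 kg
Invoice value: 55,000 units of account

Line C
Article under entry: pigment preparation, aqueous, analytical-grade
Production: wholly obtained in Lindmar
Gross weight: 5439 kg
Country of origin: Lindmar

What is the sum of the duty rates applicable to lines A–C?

78%

Line A: inorganic → 15.2; granular → 15.2.4; analytical-grade → 15.2.4.2. Scheduled 37%. Dunmara agreement on 15.2.3.3: 15.2.4.2 not covered. → 37%.
Line B: inorganic → 15.2; powder → 15.2.3; analytical-grade → 15.2.3.2. Scheduled 22%. Yelstadt agreement on 15.1.1.2: 15.2.3.2 not covered. → 22%.
Line C: pigment → 15.1; aqueous → 15.1.3; analytical-grade → 15.1.3.1. Scheduled 24%. Lindmar agreement on 15.1: wholly obtained → 19% available; preferential 19%. → 19%.
Sum: 37% + 22% + 19% = 78%.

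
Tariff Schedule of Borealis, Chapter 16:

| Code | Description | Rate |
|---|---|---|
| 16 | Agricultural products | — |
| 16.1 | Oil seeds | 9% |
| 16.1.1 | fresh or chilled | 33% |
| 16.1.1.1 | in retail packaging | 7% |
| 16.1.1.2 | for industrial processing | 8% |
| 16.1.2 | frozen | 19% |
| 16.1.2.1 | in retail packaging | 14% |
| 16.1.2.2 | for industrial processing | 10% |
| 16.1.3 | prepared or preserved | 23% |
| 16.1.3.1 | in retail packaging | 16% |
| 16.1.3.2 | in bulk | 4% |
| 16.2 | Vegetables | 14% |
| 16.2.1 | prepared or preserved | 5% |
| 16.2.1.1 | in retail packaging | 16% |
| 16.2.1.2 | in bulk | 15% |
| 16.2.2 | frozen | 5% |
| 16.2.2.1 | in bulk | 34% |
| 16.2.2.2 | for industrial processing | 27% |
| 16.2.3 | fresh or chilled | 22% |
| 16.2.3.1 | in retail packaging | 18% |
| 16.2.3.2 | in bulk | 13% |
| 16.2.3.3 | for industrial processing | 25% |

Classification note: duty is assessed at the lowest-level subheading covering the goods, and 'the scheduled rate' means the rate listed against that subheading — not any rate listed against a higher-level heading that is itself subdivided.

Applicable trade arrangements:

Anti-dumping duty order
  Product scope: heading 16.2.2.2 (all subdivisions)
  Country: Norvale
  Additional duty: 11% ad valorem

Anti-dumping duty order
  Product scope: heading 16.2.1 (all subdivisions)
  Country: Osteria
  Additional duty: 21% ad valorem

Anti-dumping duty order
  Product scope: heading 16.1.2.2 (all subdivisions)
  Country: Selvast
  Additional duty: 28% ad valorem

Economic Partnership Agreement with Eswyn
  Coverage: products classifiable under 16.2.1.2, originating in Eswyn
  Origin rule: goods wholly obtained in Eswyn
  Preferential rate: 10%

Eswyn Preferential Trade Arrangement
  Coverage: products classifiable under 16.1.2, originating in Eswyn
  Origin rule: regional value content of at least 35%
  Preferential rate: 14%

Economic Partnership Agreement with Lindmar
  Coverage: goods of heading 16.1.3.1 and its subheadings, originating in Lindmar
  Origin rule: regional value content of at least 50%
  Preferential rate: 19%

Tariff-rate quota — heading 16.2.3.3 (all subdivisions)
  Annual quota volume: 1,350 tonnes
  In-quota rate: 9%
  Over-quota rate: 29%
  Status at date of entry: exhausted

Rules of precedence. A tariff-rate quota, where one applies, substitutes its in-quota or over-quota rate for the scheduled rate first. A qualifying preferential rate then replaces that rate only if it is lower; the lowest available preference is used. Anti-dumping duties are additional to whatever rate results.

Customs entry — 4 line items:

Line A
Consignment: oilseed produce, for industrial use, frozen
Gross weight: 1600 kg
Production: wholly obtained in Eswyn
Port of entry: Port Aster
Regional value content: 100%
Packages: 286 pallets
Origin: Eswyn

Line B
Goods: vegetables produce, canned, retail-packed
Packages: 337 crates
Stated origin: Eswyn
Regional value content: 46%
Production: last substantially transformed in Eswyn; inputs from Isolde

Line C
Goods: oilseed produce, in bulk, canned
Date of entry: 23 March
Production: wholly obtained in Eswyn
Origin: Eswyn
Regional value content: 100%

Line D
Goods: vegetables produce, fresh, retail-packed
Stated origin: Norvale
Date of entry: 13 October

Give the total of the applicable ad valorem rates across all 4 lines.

Line A: oilseed → 16.1; frozen → 16.1.2; for industrial use → 16.1.2.2. Scheduled 10%. Eswyn agreement on 16.2.1.2: 16.1.2.2 not covered; Eswyn agreement on 16.1.2: RVC ≥ 35% → 14% available; preference 14% not lower than 10% → no reduction. → 10%.
Line B: vegetables → 16.2; canned → 16.2.1; retail-packed → 16.2.1.1. Scheduled 16%. Eswyn agreement on 16.2.1.2: 16.2.1.1 not covered; Eswyn agreement on 16.1.2: 16.2.1.1 not covered. → 16%.
Line C: oilseed → 16.1; canned → 16.1.3; in bulk → 16.1.3.2. Scheduled 4%. Eswyn agreement on 16.2.1.2: 16.1.3.2 not covered; Eswyn agreement on 16.1.2: 16.1.3.2 not covered. → 4%.
Line D: vegetables → 16.2; fresh → 16.2.3; retail-packed → 16.2.3.1. Scheduled 18%. No special measure applies. → 18%.
Sum: 10% + 16% + 4% + 18% = 48%.

48%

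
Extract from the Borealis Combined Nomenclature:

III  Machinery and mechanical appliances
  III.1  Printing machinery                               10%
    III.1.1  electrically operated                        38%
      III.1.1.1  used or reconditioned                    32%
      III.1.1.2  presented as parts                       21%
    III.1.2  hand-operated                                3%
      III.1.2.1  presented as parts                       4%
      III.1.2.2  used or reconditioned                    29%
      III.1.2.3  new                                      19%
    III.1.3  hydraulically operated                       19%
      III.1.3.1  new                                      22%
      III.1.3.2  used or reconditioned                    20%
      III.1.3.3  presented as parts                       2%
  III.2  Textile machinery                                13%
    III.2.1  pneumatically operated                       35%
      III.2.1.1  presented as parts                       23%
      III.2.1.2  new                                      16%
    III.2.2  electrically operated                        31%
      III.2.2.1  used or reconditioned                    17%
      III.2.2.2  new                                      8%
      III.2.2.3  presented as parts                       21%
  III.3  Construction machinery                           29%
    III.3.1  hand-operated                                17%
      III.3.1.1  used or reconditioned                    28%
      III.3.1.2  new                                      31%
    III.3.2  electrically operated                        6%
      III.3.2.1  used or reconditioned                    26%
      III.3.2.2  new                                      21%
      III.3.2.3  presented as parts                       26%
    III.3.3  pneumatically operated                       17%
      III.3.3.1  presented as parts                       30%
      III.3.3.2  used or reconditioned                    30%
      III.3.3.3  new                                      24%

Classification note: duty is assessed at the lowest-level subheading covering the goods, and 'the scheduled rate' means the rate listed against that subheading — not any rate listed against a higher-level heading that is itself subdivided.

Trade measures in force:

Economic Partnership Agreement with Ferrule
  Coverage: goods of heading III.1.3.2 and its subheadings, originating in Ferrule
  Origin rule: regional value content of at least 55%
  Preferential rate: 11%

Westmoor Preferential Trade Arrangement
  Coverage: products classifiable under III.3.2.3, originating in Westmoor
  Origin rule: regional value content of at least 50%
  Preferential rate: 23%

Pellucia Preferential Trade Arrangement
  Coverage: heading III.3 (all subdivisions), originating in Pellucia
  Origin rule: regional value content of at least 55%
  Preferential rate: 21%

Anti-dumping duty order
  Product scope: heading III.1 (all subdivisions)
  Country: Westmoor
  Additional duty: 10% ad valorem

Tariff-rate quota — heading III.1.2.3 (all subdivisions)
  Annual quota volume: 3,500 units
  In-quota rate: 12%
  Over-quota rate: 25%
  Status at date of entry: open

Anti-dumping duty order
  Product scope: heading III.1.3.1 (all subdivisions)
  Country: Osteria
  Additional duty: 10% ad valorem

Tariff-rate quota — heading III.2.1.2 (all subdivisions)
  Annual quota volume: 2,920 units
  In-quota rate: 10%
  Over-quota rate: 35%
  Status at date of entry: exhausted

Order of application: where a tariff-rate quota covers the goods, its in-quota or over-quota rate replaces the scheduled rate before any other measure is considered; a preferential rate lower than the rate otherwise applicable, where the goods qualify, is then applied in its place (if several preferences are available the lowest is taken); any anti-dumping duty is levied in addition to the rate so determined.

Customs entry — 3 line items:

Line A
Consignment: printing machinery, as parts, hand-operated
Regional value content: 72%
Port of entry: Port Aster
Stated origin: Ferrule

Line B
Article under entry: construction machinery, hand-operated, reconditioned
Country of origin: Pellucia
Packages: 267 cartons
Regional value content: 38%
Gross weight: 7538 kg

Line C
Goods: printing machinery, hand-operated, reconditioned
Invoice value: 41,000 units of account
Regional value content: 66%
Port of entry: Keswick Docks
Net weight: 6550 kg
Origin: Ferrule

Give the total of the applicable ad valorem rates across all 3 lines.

Line A: printing → III.1; hand-operated → III.1.2; as parts → III.1.2.1. Scheduled 4%. Ferrule agreement on III.1.3.2: III.1.2.1 not covered. → 4%.
Line B: construction → III.3; hand-operated → III.3.1; reconditioned → III.3.1.1. Scheduled 28%. Pellucia agreement on III.3: RVC < 55%. → 28%.
Line C: printing → III.1; hand-operated → III.1.2; reconditioned → III.1.2.2. Scheduled 29%. Ferrule agreement on III.1.3.2: III.1.2.2 not covered. → 29%.
Sum: 4% + 28% + 29% = 61%.

61%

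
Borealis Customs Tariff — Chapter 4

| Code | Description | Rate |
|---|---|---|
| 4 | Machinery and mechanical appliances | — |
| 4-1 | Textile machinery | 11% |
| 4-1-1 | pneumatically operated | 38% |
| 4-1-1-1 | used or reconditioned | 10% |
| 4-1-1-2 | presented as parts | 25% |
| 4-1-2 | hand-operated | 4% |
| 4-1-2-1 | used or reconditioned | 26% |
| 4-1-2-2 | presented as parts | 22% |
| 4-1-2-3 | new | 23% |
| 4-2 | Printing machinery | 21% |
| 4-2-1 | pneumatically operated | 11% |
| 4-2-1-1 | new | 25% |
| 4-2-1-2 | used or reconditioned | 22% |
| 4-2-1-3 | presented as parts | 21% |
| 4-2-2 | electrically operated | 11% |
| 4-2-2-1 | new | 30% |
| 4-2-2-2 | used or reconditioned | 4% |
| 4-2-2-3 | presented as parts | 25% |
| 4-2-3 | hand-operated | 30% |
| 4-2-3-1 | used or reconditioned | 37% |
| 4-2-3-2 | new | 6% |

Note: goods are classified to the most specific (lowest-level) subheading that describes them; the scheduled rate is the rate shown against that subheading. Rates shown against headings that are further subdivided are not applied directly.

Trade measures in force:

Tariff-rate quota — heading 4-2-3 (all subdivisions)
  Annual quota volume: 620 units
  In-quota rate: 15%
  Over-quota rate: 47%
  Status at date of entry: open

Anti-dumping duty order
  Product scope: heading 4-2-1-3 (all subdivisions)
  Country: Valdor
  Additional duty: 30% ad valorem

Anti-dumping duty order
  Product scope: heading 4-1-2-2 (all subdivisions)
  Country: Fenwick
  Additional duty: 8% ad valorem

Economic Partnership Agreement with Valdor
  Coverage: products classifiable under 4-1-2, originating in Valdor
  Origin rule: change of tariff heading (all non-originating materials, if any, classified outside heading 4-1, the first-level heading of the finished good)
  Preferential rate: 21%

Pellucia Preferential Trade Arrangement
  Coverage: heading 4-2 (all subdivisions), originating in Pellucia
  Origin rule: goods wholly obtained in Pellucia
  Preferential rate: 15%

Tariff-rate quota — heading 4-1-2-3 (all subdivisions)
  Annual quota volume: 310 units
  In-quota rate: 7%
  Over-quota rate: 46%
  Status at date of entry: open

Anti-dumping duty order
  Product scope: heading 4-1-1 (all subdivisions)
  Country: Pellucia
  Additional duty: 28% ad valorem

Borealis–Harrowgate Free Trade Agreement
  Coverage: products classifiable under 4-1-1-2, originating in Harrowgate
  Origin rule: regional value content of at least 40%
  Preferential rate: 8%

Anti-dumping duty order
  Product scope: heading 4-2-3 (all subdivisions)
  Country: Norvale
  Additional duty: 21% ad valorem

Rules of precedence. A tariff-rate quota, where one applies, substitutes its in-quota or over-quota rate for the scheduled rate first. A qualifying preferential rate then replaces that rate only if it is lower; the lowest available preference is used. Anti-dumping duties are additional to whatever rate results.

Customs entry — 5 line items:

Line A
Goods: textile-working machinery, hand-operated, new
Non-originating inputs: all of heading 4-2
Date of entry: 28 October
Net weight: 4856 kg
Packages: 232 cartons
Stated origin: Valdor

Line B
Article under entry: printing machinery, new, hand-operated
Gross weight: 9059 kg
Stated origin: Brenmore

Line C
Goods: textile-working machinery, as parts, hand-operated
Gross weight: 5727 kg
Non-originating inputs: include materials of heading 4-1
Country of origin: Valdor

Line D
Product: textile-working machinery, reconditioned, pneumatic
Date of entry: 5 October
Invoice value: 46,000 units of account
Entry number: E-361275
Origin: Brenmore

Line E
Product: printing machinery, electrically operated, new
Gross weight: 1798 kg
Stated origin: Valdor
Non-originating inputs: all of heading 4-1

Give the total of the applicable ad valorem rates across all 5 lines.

Line A: textile-working → 4-1; hand-operated → 4-1-2; new → 4-1-2-3. Scheduled 23%. quota on 4-1-2-3 open → in-quota 7%; Valdor agreement on 4-1-2: CTH met → 21% available; preference 21% not lower than 7% → no reduction. → 7%.
Line B: printing → 4-2; hand-operated → 4-2-3; new → 4-2-3-2. Scheduled 6%. quota on 4-2-3 open → in-quota 15%. → 15%.
Line C: textile-working → 4-1; hand-operated → 4-1-2; as parts → 4-1-2-2. Scheduled 22%. Valdor agreement on 4-1-2: CTH not met. → 22%.
Line D: textile-working → 4-1; pneumatic → 4-1-1; reconditioned → 4-1-1-1. Scheduled 10%. No special measure applies. → 10%.
Line E: printing → 4-2; electrically operated → 4-2-2; new → 4-2-2-1. Scheduled 30%. Valdor agreement on 4-1-2: 4-2-2-1 not covered. → 30%.
Sum: 7% + 15% + 22% + 10% + 30% = 84%.

84%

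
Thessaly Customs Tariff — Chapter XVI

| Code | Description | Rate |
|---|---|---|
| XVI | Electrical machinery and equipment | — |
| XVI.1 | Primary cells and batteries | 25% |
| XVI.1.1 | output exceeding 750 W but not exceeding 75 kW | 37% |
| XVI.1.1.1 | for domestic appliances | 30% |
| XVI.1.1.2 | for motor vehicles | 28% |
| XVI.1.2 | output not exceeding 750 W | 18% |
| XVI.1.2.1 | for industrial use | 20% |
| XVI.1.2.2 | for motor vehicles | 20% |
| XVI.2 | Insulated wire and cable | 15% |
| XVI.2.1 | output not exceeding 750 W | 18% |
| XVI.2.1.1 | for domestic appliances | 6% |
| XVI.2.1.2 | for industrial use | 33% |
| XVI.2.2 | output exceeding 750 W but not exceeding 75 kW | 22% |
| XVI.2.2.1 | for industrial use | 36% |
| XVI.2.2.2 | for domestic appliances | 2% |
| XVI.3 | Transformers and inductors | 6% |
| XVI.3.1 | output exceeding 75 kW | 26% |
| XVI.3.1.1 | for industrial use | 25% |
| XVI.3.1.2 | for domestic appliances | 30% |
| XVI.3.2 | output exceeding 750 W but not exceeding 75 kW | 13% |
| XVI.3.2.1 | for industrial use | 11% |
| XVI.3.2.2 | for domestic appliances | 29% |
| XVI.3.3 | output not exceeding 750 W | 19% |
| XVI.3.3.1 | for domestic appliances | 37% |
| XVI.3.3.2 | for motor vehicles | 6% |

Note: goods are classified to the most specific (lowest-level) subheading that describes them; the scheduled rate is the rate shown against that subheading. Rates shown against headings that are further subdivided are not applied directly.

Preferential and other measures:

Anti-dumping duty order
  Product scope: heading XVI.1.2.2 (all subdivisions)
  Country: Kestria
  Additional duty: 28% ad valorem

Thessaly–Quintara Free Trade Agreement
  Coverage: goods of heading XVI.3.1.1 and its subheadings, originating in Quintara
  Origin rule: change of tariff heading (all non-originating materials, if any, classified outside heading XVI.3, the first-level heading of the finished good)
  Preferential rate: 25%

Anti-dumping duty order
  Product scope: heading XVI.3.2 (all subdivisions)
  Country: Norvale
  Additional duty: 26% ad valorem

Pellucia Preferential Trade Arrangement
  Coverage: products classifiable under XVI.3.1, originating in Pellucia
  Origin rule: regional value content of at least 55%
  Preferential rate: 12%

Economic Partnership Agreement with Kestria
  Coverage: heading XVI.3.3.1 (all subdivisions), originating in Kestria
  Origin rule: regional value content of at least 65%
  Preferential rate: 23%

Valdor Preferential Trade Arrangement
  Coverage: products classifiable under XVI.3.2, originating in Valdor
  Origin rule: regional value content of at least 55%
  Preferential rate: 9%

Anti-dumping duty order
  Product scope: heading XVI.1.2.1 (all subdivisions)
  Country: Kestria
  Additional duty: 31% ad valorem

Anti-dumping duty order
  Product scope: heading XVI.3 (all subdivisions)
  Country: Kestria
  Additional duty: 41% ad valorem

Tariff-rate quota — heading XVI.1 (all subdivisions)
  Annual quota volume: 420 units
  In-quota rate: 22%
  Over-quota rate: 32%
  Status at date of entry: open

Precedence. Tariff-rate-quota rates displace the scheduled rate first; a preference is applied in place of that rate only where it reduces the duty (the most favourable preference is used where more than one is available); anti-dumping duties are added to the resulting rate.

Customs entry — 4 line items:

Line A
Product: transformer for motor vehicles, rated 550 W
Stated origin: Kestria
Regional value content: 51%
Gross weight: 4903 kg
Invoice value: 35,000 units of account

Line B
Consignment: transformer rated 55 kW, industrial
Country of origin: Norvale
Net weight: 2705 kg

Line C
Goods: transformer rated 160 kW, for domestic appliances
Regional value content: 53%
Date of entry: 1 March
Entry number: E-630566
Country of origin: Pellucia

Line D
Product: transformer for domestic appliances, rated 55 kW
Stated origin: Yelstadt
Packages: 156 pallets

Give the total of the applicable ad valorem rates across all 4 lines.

143%

Line A: transformer → XVI.3; rated 550 W → XVI.3.3; for motor vehicles → XVI.3.3.2. Scheduled 6%. Kestria agreement on XVI.3.3.1: XVI.3.3.2 not covered; anti-dumping (Kestria, XVI.3): +41%; total 6% + 41% = 47%. → 47%.
Line B: transformer → XVI.3; rated 55 kW → XVI.3.2; industrial → XVI.3.2.1. Scheduled 11%. anti-dumping (Norvale, XVI.3.2): +26%; total 11% + 26% = 37%. → 37%.
Line C: transformer → XVI.3; rated 160 kW → XVI.3.1; for domestic appliances → XVI.3.1.2. Scheduled 30%. Pellucia agreement on XVI.3.1: RVC < 55%. → 30%.
Line D: transformer → XVI.3; rated 55 kW → XVI.3.2; for domestic appliances → XVI.3.2.2. Scheduled 29%. No special measure applies. → 29%.
Sum: 47% + 37% + 30% + 29% = 143%.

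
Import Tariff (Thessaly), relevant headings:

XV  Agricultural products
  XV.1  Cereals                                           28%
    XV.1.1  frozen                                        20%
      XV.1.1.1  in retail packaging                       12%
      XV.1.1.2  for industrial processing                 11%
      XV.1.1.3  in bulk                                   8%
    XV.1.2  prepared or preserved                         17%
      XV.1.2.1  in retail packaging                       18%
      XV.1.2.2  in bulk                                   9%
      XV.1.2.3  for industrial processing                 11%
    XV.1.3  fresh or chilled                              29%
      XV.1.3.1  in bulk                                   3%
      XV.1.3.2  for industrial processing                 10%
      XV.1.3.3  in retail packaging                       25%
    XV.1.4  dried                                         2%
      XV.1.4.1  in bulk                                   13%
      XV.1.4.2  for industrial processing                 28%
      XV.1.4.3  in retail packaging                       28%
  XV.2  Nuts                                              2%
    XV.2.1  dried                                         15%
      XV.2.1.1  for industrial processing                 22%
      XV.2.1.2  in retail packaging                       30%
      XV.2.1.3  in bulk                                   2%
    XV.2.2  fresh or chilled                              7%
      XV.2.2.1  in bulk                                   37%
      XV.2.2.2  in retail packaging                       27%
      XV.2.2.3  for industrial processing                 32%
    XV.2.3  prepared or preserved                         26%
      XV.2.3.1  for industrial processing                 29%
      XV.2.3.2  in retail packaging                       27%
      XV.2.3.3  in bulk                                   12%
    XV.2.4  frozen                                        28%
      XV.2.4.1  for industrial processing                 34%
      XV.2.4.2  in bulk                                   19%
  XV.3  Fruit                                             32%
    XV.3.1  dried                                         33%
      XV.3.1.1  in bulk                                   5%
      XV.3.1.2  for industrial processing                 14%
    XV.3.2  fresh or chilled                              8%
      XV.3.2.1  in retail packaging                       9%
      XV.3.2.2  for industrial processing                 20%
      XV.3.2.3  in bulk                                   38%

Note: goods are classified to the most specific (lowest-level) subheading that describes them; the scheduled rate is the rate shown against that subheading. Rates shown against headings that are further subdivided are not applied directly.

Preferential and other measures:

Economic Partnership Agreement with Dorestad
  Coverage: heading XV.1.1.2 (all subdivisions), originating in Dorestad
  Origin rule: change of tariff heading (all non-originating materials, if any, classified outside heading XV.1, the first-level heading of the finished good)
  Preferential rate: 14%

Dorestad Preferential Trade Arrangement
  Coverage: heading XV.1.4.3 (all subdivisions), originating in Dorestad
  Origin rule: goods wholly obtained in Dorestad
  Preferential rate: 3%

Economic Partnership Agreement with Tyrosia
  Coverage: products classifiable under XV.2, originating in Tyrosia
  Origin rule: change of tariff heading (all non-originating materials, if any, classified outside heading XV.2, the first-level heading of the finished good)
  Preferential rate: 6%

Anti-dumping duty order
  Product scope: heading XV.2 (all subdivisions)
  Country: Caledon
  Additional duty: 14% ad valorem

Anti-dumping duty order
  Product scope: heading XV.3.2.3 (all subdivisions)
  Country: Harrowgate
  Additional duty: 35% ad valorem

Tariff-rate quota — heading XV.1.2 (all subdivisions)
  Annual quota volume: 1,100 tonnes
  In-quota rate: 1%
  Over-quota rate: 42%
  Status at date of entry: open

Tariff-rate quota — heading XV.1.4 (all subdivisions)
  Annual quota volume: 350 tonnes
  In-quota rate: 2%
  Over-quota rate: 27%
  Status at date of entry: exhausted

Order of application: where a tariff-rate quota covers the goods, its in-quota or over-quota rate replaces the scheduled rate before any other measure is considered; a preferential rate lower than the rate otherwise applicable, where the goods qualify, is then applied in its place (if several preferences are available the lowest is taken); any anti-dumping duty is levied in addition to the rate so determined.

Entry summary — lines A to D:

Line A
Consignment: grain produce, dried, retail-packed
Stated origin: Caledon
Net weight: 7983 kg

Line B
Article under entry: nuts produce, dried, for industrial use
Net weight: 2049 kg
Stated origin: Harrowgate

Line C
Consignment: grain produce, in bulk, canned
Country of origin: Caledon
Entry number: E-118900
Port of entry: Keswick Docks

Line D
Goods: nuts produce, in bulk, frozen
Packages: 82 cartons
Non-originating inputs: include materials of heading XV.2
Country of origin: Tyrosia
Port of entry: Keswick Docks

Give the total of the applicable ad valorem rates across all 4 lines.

Line A: grain → XV.1; dried → XV.1.4; retail-packed → XV.1.4.3. Scheduled 28%. quota on XV.1.4 exhausted → over-quota 27%. → 27%.
Line B: nuts → XV.2; dried → XV.2.1; for industrial use → XV.2.1.1. Scheduled 22%. No special measure applies. → 22%.
Line C: grain → XV.1; canned → XV.1.2; in bulk → XV.1.2.2. Scheduled 9%. quota on XV.1.2 open → in-quota 1%. → 1%.
Line D: nuts → XV.2; frozen → XV.2.4; in bulk → XV.2.4.2. Scheduled 19%. Tyrosia agreement on XV.2: CTH not met. → 19%.
Sum: 27% + 22% + 1% + 19% = 69%.

69%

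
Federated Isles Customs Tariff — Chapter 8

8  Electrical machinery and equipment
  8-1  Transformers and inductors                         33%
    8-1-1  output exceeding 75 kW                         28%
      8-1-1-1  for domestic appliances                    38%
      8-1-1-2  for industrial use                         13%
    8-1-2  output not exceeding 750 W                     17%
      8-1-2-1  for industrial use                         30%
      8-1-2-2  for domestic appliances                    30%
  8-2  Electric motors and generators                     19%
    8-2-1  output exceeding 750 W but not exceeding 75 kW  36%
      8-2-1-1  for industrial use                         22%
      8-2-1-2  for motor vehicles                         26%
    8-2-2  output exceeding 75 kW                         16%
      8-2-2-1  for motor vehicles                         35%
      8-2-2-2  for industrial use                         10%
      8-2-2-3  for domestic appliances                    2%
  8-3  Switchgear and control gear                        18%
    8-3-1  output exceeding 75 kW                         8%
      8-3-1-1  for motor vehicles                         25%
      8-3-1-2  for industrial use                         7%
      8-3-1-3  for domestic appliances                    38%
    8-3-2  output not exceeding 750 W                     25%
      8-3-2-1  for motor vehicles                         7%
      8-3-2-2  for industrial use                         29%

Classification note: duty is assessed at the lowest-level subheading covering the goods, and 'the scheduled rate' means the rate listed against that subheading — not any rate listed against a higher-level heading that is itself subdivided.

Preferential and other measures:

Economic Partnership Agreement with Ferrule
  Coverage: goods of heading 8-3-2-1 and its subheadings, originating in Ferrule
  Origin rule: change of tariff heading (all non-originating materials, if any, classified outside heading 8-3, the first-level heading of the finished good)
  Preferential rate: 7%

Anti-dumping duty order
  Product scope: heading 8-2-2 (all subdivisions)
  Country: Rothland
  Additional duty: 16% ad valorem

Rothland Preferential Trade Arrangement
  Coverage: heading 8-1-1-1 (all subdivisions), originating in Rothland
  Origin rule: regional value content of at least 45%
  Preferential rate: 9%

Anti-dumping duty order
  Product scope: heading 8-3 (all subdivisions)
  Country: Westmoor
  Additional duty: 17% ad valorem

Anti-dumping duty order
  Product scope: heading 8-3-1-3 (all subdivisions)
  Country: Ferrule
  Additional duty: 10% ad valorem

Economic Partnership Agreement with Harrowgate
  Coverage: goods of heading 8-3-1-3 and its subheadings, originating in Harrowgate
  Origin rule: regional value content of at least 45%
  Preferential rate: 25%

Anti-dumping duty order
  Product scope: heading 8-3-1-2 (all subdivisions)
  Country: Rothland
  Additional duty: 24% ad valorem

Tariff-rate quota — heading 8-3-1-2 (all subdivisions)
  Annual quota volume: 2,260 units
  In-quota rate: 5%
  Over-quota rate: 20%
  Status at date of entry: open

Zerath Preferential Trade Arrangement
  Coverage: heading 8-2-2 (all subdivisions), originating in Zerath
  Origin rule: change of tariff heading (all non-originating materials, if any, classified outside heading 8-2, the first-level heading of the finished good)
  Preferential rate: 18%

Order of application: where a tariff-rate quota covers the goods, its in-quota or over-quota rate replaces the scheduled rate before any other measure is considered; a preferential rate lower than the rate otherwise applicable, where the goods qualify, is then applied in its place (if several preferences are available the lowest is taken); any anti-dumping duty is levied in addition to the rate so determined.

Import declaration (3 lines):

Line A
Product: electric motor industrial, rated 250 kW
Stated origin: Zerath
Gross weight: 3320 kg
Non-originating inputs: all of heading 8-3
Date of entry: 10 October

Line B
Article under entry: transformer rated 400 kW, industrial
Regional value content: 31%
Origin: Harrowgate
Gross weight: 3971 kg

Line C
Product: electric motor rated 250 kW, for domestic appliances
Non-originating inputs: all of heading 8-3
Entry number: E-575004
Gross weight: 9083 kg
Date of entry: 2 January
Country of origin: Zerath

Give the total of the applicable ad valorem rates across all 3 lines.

25%

Line A: electric motor → 8-2; rated 250 kW → 8-2-2; industrial → 8-2-2-2. Scheduled 10%. Zerath agreement on 8-2-2: CTH met → 18% available; preference 18% not lower than 10% → no reduction. → 10%.
Line B: transformer → 8-1; rated 400 kW → 8-1-1; industrial → 8-1-1-2. Scheduled 13%. Harrowgate agreement on 8-3-1-3: 8-1-1-2 not covered. → 13%.
Line C: electric motor → 8-2; rated 250 kW → 8-2-2; for domestic appliances → 8-2-2-3. Scheduled 2%. Zerath agreement on 8-2-2: CTH met → 18% available; preference 18% not lower than 2% → no reduction. → 2%.
Sum: 10% + 13% + 2% = 25%.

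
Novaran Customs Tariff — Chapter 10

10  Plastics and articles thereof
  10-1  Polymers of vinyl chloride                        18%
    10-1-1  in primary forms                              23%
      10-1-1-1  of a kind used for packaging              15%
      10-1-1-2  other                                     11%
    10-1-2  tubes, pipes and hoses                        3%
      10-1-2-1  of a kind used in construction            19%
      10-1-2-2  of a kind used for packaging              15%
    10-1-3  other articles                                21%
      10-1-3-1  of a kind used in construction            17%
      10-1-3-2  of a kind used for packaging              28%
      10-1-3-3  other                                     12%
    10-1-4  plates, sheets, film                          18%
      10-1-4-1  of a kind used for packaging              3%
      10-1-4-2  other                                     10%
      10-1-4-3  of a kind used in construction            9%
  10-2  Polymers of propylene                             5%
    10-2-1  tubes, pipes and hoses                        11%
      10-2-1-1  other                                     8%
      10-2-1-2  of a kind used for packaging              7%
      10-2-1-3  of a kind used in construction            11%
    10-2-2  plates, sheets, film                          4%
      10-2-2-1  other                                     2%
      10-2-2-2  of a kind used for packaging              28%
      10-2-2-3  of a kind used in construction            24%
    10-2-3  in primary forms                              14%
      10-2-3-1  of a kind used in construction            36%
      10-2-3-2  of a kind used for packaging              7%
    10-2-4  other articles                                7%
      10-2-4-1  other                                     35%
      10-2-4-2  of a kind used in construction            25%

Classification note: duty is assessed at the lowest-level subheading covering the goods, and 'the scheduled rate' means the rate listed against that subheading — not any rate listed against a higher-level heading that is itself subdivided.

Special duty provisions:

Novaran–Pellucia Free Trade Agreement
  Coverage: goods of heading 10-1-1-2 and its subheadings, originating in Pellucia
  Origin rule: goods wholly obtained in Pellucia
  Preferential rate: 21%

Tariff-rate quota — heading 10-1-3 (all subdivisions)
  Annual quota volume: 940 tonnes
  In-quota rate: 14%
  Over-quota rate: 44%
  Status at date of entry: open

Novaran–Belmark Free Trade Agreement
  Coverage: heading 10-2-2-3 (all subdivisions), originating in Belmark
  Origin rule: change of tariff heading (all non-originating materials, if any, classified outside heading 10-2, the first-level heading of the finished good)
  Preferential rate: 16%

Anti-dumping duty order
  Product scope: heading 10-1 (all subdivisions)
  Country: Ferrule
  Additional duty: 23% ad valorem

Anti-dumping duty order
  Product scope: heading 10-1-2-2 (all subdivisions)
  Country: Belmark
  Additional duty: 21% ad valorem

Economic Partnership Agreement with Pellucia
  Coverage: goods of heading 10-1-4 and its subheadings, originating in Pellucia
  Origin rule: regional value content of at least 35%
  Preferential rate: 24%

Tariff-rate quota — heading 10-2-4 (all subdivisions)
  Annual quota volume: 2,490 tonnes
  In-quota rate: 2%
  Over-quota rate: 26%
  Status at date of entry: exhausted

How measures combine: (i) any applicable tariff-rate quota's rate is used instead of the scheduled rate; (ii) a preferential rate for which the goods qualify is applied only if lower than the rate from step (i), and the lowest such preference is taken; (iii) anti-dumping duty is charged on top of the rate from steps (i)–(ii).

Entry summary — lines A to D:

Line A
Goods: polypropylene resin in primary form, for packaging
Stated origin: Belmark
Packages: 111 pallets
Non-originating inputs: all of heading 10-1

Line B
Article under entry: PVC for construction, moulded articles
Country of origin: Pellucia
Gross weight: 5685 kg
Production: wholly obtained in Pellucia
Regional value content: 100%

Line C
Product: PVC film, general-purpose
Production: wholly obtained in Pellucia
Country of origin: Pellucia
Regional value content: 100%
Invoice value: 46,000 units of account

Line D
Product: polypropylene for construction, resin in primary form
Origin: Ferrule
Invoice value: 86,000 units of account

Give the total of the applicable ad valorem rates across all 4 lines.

Line A: polypropylene → 10-2; resin in primary form → 10-2-3; for packaging → 10-2-3-2. Scheduled 7%. Belmark agreement on 10-2-2-3: 10-2-3-2 not covered. → 7%.
Line B: PVC → 10-1; moulded articles → 10-1-3; for construction → 10-1-3-1. Scheduled 17%. quota on 10-1-3 open → in-quota 14%; Pellucia agreement on 10-1-1-2: 10-1-3-1 not covered; Pellucia agreement on 10-1-4: 10-1-3-1 not covered. → 14%.
Line C: PVC → 10-1; film → 10-1-4; general-purpose → 10-1-4-2. Scheduled 10%. Pellucia agreement on 10-1-1-2: 10-1-4-2 not covered; Pellucia agreement on 10-1-4: RVC ≥ 35% → 24% available; preference 24% not lower than 10% → no reduction. → 10%.
Line D: polypropylene → 10-2; resin in primary form → 10-2-3; for construction → 10-2-3-1. Scheduled 36%. No special measure applies. → 36%.
Sum: 7% + 14% + 10% + 36% = 67%.

67%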